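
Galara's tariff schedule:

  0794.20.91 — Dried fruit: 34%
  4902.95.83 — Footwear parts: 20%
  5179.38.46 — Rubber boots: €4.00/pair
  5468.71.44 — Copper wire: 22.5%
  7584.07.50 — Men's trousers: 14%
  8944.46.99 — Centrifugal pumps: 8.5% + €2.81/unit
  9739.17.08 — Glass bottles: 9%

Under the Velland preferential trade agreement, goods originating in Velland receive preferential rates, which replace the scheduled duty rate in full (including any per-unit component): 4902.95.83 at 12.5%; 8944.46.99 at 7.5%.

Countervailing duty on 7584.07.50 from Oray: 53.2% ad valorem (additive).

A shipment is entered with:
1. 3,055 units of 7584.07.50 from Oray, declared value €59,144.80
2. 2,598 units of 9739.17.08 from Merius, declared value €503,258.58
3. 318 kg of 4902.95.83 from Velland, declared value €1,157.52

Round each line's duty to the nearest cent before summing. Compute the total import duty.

Line 1 (7584.07.50, Oray, 3,055 units, €59,144.80):
Base rate for 7584.07.50 is 14%.
Additional duty on 7584.07.50 from Oray: +53.2%. Applied ad valorem rate: 14% + 53.2% = 67.2%.
Duty = €59,144.80 × 67.2% = €39,745.31.
Line 2 (9739.17.08, Merius, 2,598 units, €503,258.58):
Base rate for 9739.17.08 is 9%.
Duty = €503,258.58 × 9% = €45,293.27.
Line 3 (4902.95.83, Velland, 318 kg, €1,157.52):
Base rate for 4902.95.83 is 20%.
Origin Velland qualifies under the Galara–Velland agreement and 4902.95.83 is covered: preferential rate 12.5% applies instead.
Duty = €1,157.52 × 12.5% = €144.69.
Total = €39,745.31 + €45,293.27 + €144.69 = €85,183.27.

€85,183.27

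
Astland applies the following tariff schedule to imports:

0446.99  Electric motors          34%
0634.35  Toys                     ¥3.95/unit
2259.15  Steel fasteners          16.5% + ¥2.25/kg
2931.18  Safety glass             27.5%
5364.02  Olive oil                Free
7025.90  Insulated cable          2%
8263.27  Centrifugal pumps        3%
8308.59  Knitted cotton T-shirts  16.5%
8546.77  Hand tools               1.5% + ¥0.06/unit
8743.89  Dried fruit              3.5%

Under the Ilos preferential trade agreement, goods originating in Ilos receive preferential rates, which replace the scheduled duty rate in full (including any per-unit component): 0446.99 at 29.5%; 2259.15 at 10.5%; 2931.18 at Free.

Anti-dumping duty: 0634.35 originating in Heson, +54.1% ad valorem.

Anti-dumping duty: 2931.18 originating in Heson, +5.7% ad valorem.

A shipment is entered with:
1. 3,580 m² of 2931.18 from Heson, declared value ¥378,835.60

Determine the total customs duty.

Line 1 (2931.18, Heson, 3,580 m², ¥378,835.60):
Base rate for 2931.18 is 27.5%.
2931.18 has an FTA preferential rate, but origin Heson is not Ilos; base rate stands.
Additional duty on 2931.18 from Heson: +5.7%. Applied ad valorem rate: 27.5% + 5.7% = 33.2%.
Duty = ¥378,835.60 × 33.2% = ¥125,773.42.

¥125,773.42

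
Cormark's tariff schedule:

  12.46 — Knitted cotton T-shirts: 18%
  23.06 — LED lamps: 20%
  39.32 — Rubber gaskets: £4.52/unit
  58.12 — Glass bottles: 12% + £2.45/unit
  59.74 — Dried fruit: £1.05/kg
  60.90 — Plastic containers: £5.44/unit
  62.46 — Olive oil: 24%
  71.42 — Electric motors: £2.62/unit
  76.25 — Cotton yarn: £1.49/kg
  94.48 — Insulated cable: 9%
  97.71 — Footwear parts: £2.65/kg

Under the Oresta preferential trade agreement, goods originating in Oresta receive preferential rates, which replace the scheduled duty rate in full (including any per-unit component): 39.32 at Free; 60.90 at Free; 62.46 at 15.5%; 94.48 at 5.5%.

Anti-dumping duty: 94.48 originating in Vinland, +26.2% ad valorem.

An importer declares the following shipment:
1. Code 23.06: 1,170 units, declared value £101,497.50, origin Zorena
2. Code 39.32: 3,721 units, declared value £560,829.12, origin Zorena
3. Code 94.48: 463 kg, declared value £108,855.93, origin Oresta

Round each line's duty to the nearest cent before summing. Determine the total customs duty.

Line 1 (23.06, Zorena, 1,170 units, £101,497.50):
Base rate for 23.06 is 20%.
Duty = £101,497.50 × 20% = £20,299.50.
Line 2 (39.32, Zorena, 3,721 units, £560,829.12):
Base rate for 39.32 is £4.52/unit.
39.32 has an FTA preferential rate, but origin Zorena is not Oresta; base rate stands.
Duty = 3,721 × £4.52 = £16,818.92.
Line 3 (94.48, Oresta, 463 kg, £108,855.93):
Base rate for 94.48 is 9%.
Origin Oresta qualifies under the Cormark–Oresta agreement and 94.48 is covered: preferential rate 5.5% applies instead.
The additional-duty order on 94.48 targets Vinland, not Oresta; it does not apply.
Duty = £108,855.93 × 5.5% = £5,987.08.
Total = £20,299.50 + £16,818.92 + £5,987.08 = £43,105.50.

£43,105.50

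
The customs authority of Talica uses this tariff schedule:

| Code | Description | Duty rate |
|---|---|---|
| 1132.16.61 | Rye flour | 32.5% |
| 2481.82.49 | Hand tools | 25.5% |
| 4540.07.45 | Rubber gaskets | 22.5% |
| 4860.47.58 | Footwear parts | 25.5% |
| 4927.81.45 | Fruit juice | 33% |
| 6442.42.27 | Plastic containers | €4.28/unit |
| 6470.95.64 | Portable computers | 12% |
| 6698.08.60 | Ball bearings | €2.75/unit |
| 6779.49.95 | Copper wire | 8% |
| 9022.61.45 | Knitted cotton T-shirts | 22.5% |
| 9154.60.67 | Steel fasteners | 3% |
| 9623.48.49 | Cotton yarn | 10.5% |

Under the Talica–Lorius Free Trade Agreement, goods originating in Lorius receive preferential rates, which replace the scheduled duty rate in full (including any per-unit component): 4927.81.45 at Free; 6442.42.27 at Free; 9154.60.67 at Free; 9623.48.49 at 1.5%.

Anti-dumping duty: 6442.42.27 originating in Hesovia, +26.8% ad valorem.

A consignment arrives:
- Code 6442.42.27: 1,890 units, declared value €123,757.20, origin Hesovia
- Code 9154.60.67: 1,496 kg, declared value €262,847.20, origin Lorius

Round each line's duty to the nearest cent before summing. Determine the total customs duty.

€41,256.13

Line 1 (6442.42.27, Hesovia, 1,890 units, €123,757.20):
Base rate for 6442.42.27 is €4.28/unit.
6442.42.27 has an FTA preferential rate, but origin Hesovia is not Lorius; base rate stands.
Additional duty on 6442.42.27 from Hesovia: +26.8% ad valorem. Applied ad valorem rate = 26.8%.
Duty = €123,757.20 × 26.8% + 1,890 × €4.28 = €41,256.13.
Line 2 (9154.60.67, Lorius, 1,496 kg, €262,847.20):
Base rate for 9154.60.67 is 3%.
Origin Lorius qualifies under the Talica–Lorius agreement and 9154.60.67 is covered: preferential rate Free applies instead.
Duty = €262,847.20 × 0% = €0.00.
Total = €41,256.13 + €0.00 = €41,256.13.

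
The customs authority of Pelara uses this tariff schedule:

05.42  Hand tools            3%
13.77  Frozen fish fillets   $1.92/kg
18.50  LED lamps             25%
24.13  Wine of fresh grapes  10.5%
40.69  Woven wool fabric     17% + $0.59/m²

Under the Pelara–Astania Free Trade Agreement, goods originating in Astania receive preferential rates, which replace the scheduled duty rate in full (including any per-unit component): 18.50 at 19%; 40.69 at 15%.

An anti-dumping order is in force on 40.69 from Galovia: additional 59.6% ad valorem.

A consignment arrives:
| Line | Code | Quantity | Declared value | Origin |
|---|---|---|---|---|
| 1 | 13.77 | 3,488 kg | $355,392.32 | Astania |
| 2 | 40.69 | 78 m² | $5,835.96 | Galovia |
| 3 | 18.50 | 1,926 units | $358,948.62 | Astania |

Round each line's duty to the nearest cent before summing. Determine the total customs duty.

$79,413.57

Line 1 (13.77, Astania, 3,488 kg, $355,392.32):
Base rate for 13.77 is $1.92/kg.
Origin Astania is the FTA partner but 13.77 is not on the preference list; base rate stands.
Duty = 3,488 × $1.92 = $6,696.96.
Line 2 (40.69, Galovia, 78 m², $5,835.96):
Base rate for 40.69 is 17% + $0.59/m².
40.69 has an FTA preferential rate, but origin Galovia is not Astania; base rate stands.
Additional duty on 40.69 from Galovia: +59.6%. Applied ad valorem rate: 17% + 59.6% = 76.6%.
Duty = $5,835.96 × 76.6% + 78 × $0.59 = $4,516.37.
Line 3 (18.50, Astania, 1,926 units, $358,948.62):
Base rate for 18.50 is 25%.
Origin Astania qualifies under the Pelara–Astania agreement and 18.50 is covered: preferential rate 19% applies instead.
Duty = $358,948.62 × 19% = $68,200.24.
Total = $6,696.96 + $4,516.37 + $68,200.24 = $79,413.57.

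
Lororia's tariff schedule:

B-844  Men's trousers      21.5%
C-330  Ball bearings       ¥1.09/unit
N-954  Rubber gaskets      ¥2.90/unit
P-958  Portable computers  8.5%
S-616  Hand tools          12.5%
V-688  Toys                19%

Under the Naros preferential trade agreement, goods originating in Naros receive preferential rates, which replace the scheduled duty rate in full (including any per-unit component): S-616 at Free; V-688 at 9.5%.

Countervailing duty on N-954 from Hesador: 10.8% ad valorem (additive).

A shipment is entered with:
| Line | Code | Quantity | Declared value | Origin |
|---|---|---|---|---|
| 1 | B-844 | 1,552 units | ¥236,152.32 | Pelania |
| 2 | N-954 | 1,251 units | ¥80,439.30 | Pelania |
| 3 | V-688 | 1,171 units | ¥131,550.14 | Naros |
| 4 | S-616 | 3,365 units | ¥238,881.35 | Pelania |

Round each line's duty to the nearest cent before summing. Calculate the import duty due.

¥96,758.08

Line 1 (B-844, Pelania, 1,552 units, ¥236,152.32):
Base rate for B-844 is 21.5%.
Duty = ¥236,152.32 × 21.5% = ¥50,772.75.
Line 2 (N-954, Pelania, 1,251 units, ¥80,439.30):
Base rate for N-954 is ¥2.90/unit.
The additional-duty order on N-954 targets Hesador, not Pelania; it does not apply.
Duty = 1,251 × ¥2.90 = ¥3,627.90.
Line 3 (V-688, Naros, 1,171 units, ¥131,550.14):
Base rate for V-688 is 19%.
Origin Naros qualifies under the Lororia–Naros agreement and V-688 is covered: preferential rate 9.5% applies instead.
Duty = ¥131,550.14 × 9.5% = ¥12,497.26.
Line 4 (S-616, Pelania, 3,365 units, ¥238,881.35):
Base rate for S-616 is 12.5%.
S-616 has an FTA preferential rate, but origin Pelania is not Naros; base rate stands.
Duty = ¥238,881.35 × 12.5% = ¥29,860.17.
Total = ¥50,772.75 + ¥3,627.90 + ¥12,497.26 + ¥29,860.17 = ¥96,758.08.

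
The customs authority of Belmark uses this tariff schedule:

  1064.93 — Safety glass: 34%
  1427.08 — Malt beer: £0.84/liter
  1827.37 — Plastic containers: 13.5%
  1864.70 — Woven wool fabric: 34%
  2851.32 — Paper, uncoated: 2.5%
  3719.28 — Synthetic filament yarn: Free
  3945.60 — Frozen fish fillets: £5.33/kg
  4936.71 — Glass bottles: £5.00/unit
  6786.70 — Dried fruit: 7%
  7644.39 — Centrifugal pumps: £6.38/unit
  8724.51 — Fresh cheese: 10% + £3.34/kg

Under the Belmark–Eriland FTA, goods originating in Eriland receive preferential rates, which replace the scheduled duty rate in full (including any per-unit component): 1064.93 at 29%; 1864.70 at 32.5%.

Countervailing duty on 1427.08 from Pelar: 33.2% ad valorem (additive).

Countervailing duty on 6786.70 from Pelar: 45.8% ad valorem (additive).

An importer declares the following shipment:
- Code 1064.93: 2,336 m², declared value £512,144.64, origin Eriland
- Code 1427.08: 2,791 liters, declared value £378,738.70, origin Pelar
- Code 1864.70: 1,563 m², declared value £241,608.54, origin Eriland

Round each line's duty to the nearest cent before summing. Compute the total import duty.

Line 1 (1064.93, Eriland, 2,336 m², £512,144.64):
Base rate for 1064.93 is 34%.
Origin Eriland qualifies under the Belmark–Eriland agreement and 1064.93 is covered: preferential rate 29% applies instead.
Duty = £512,144.64 × 29% = £148,521.95.
Line 2 (1427.08, Pelar, 2,791 liters, £378,738.70):
Base rate for 1427.08 is £0.84/liter.
Additional duty on 1427.08 from Pelar: +33.2% ad valorem. Applied ad valorem rate = 33.2%.
Duty = £378,738.70 × 33.2% + 2,791 × £0.84 = £128,085.69.
Line 3 (1864.70, Eriland, 1,563 m², £241,608.54):
Base rate for 1864.70 is 34%.
Origin Eriland qualifies under the Belmark–Eriland agreement and 1864.70 is covered: preferential rate 32.5% applies instead.
Duty = £241,608.54 × 32.5% = £78,522.78.
Total = £148,521.95 + £128,085.69 + £78,522.78 = £355,130.42.

£355,130.42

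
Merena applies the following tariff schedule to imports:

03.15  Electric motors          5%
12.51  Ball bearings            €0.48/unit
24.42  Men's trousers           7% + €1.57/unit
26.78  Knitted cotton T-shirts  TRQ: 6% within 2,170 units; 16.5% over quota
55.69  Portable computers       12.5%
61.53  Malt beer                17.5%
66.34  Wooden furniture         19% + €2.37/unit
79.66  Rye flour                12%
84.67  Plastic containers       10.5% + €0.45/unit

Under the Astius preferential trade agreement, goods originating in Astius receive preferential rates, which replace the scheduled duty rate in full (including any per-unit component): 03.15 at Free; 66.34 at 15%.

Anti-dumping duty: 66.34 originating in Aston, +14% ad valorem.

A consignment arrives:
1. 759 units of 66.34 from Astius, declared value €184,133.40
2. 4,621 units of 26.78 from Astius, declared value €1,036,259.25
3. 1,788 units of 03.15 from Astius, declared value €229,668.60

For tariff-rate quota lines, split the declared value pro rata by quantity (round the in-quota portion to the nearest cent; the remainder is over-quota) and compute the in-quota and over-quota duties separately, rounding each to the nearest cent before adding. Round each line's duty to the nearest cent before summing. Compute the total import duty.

Line 1 (66.34, Astius, 759 units, €184,133.40):
Base rate for 66.34 is 19% + €2.37/unit.
Origin Astius qualifies under the Merena–Astius agreement and 66.34 is covered: preferential rate 15% applies instead.
The additional-duty order on 66.34 targets Aston, not Astius; it does not apply.
Duty = €184,133.40 × 15% = €27,620.01.
Line 2 (26.78, Astius, 4,621 units, €1,036,259.25):
Code 26.78 is under a tariff-rate quota (threshold 2,170 units). In-quota: 2,170 units at 6%; over-quota: 2,451 units at 16.5%.
Pro-rata value split: in-quota = €1,036,259.25 × 2,170/4,621 = €486,622.50; over-quota = €1,036,259.25 − €486,622.50 = €549,636.75.
In-quota duty = €486,622.50 × 6% = €29,197.35. Over-quota duty = €549,636.75 × 16.5% = €90,690.06.
Line duty = €29,197.35 + €90,690.06 = €119,887.41.
Line 3 (03.15, Astius, 1,788 units, €229,668.60):
Base rate for 03.15 is 5%.
Origin Astius qualifies under the Merena–Astius agreement and 03.15 is covered: preferential rate Free applies instead.
Duty = €229,668.60 × 0% = €0.00.
Total = €27,620.01 + €119,887.41 + €0.00 = €147,507.42.

€147,507.42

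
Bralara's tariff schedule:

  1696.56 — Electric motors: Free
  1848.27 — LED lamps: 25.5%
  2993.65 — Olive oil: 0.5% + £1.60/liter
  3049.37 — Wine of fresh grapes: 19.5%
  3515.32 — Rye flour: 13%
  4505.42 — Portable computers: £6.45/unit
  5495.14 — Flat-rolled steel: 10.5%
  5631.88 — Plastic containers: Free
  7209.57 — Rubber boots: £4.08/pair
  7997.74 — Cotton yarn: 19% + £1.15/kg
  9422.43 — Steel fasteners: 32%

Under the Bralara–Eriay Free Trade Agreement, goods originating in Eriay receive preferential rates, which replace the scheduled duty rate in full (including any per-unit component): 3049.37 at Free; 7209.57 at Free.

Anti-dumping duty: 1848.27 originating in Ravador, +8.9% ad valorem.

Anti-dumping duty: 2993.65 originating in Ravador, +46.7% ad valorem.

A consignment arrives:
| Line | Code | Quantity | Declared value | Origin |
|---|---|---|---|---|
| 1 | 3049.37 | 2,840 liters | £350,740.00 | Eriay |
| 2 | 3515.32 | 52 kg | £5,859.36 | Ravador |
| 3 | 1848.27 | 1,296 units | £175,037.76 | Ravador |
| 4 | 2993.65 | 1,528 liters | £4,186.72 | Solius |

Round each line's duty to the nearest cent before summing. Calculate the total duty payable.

£63,440.44

Line 1 (3049.37, Eriay, 2,840 liters, £350,740.00):
Base rate for 3049.37 is 19.5%.
Origin Eriay qualifies under the Bralara–Eriay agreement and 3049.37 is covered: preferential rate Free applies instead.
Duty = £350,740.00 × 0% = £0.00.
Line 2 (3515.32, Ravador, 52 kg, £5,859.36):
Base rate for 3515.32 is 13%.
Duty = £5,859.36 × 13% = £761.72.
Line 3 (1848.27, Ravador, 1,296 units, £175,037.76):
Base rate for 1848.27 is 25.5%.
Additional duty on 1848.27 from Ravador: +8.9%. Applied ad valorem rate: 25.5% + 8.9% = 34.4%.
Duty = £175,037.76 × 34.4% = £60,212.99.
Line 4 (2993.65, Solius, 1,528 liters, £4,186.72):
Base rate for 2993.65 is 0.5% + £1.60/liter.
The additional-duty order on 2993.65 targets Ravador, not Solius; it does not apply.
Duty = £4,186.72 × 0.5% + 1,528 × £1.60 = £2,465.73.
Total = £0.00 + £761.72 + £60,212.99 + £2,465.73 = £63,440.44.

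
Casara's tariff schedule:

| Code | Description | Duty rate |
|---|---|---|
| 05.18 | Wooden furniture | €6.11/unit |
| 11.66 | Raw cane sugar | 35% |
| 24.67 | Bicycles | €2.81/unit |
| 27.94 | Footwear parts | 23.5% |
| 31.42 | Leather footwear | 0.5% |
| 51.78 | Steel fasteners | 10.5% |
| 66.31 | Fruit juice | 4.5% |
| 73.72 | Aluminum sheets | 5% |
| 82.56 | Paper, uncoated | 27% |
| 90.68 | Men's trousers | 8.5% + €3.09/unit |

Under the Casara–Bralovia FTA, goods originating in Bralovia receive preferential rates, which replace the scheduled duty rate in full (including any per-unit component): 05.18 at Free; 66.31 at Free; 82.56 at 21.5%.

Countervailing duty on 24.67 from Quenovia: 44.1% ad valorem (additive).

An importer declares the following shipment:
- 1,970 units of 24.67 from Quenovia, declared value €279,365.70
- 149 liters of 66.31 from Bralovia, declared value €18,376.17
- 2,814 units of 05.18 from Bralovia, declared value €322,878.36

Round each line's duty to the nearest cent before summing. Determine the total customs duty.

€128,735.97

Line 1 (24.67, Quenovia, 1,970 units, €279,365.70):
Base rate for 24.67 is €2.81/unit.
Additional duty on 24.67 from Quenovia: +44.1% ad valorem. Applied ad valorem rate = 44.1%.
Duty = €279,365.70 × 44.1% + 1,970 × €2.81 = €128,735.97.
Line 2 (66.31, Bralovia, 149 liters, €18,376.17):
Base rate for 66.31 is 4.5%.
Origin Bralovia qualifies under the Casara–Bralovia agreement and 66.31 is covered: preferential rate Free applies instead.
Duty = €18,376.17 × 0% = €0.00.
Line 3 (05.18, Bralovia, 2,814 units, €322,878.36):
Base rate for 05.18 is €6.11/unit.
Origin Bralovia qualifies under the Casara–Bralovia agreement and 05.18 is covered: preferential rate Free applies instead.
Duty = €322,878.36 × 0% = €0.00.
Total = €128,735.97 + €0.00 + €0.00 = €128,735.97.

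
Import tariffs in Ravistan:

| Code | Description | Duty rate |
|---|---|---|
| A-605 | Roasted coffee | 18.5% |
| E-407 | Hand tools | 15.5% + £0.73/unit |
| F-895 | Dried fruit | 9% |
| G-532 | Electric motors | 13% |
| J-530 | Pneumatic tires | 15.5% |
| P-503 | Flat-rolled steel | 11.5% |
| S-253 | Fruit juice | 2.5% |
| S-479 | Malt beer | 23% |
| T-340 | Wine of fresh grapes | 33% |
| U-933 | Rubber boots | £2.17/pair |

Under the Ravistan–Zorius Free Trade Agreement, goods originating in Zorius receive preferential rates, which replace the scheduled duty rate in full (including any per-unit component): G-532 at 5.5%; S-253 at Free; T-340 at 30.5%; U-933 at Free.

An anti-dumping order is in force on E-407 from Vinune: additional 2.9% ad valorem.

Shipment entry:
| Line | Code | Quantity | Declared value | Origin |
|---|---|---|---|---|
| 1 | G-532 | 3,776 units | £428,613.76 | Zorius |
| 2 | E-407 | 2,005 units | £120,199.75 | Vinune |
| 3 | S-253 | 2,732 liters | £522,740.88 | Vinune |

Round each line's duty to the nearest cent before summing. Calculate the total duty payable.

Line 1 (G-532, Zorius, 3,776 units, £428,613.76):
Base rate for G-532 is 13%.
Origin Zorius qualifies under the Ravistan–Zorius agreement and G-532 is covered: preferential rate 5.5% applies instead.
Duty = £428,613.76 × 5.5% = £23,573.76.
Line 2 (E-407, Vinune, 2,005 units, £120,199.75):
Base rate for E-407 is 15.5% + £0.73/unit.
Additional duty on E-407 from Vinune: +2.9%. Applied ad valorem rate: 15.5% + 2.9% = 18.4%.
Duty = £120,199.75 × 18.4% + 2,005 × £0.73 = £23,580.40.
Line 3 (S-253, Vinune, 2,732 liters, £522,740.88):
Base rate for S-253 is 2.5%.
S-253 has an FTA preferential rate, but origin Vinune is not Zorius; base rate stands.
Duty = £522,740.88 × 2.5% = £13,068.52.
Total = £23,573.76 + £23,580.40 + £13,068.52 = £60,222.68.

£60,222.68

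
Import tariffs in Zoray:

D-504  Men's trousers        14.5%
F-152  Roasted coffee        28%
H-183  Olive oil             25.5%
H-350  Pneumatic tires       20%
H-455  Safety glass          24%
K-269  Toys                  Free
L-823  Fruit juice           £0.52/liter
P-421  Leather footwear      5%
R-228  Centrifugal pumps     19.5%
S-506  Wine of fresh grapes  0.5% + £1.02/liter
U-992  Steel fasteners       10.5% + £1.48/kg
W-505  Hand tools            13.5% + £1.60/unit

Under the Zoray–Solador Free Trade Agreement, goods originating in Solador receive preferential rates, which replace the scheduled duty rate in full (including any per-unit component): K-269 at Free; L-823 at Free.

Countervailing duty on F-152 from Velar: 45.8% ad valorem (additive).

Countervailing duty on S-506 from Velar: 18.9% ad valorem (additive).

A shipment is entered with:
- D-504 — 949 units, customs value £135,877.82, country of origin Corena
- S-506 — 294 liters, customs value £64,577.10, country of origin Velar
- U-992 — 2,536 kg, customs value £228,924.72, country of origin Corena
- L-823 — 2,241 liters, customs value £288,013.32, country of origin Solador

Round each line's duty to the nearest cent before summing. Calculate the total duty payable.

£60,320.50

Line 1 (D-504, Corena, 949 units, £135,877.82):
Base rate for D-504 is 14.5%.
Duty = £135,877.82 × 14.5% = £19,702.28.
Line 2 (S-506, Velar, 294 liters, £64,577.10):
Base rate for S-506 is 0.5% + £1.02/liter.
Additional duty on S-506 from Velar: +18.9%. Applied ad valorem rate: 0.5% + 18.9% = 19.4%.
Duty = £64,577.10 × 19.4% + 294 × £1.02 = £12,827.84.
Line 3 (U-992, Corena, 2,536 kg, £228,924.72):
Base rate for U-992 is 10.5% + £1.48/kg.
Duty = £228,924.72 × 10.5% + 2,536 × £1.48 = £27,790.38.
Line 4 (L-823, Solador, 2,241 liters, £288,013.32):
Base rate for L-823 is £0.52/liter.
Origin Solador qualifies under the Zoray–Solador agreement and L-823 is covered: preferential rate Free applies instead.
Duty = £288,013.32 × 0% = £0.00.
Total = £19,702.28 + £12,827.84 + £27,790.38 + £0.00 = £60,320.50.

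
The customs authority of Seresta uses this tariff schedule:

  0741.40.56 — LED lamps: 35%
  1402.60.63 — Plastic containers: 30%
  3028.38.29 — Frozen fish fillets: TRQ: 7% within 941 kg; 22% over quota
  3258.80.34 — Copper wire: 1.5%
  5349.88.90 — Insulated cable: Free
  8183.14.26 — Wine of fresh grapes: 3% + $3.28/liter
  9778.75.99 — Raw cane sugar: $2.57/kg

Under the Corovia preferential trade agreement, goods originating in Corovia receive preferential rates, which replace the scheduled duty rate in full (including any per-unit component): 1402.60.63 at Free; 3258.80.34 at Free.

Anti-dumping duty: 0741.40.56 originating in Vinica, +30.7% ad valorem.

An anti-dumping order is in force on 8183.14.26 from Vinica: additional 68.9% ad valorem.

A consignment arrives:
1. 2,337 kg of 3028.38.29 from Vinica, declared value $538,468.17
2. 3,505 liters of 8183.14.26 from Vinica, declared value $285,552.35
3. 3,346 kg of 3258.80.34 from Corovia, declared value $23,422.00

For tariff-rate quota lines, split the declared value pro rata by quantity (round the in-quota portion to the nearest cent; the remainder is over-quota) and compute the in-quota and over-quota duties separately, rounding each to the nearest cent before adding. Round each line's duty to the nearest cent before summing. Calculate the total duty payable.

$302,749.17

Line 1 (3028.38.29, Vinica, 2,337 kg, $538,468.17):
Code 3028.38.29 is under a tariff-rate quota (threshold 941 kg). In-quota: 941 kg at 7%; over-quota: 1,396 kg at 22%.
Pro-rata value split: in-quota = $538,468.17 × 941/2,337 = $216,815.81; over-quota = $538,468.17 − $216,815.81 = $321,652.36.
In-quota duty = $216,815.81 × 7% = $15,177.11. Over-quota duty = $321,652.36 × 22% = $70,763.52.
Line duty = $15,177.11 + $70,763.52 = $85,940.63.
Line 2 (8183.14.26, Vinica, 3,505 liters, $285,552.35):
Base rate for 8183.14.26 is 3% + $3.28/liter.
Additional duty on 8183.14.26 from Vinica: +68.9%. Applied ad valorem rate: 3% + 68.9% = 71.9%.
Duty = $285,552.35 × 71.9% + 3,505 × $3.28 = $216,808.54.
Line 3 (3258.80.34, Corovia, 3,346 kg, $23,422.00):
Base rate for 3258.80.34 is 1.5%.
Origin Corovia qualifies under the Seresta–Corovia agreement and 3258.80.34 is covered: preferential rate Free applies instead.
Duty = $23,422.00 × 0% = $0.00.
Total = $85,940.63 + $216,808.54 + $0.00 = $302,749.17.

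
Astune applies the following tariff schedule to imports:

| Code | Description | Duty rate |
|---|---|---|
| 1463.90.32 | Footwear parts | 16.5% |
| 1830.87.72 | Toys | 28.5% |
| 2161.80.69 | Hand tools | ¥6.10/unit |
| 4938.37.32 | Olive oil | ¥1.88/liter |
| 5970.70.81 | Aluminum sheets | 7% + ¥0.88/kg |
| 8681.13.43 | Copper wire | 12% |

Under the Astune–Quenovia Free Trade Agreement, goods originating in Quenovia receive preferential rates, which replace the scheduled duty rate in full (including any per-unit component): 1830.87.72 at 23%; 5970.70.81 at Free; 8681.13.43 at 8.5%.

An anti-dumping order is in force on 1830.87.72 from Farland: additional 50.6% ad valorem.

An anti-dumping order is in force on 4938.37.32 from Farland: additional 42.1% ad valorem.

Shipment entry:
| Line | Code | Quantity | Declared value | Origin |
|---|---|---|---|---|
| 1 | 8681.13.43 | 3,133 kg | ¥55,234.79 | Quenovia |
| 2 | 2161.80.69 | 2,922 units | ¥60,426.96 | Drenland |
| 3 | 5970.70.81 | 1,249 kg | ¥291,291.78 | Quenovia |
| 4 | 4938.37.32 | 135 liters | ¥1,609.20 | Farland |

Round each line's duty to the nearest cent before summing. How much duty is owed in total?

¥23,450.43

Line 1 (8681.13.43, Quenovia, 3,133 kg, ¥55,234.79):
Base rate for 8681.13.43 is 12%.
Origin Quenovia qualifies under the Astune–Quenovia agreement and 8681.13.43 is covered: preferential rate 8.5% applies instead.
Duty = ¥55,234.79 × 8.5% = ¥4,694.96.
Line 2 (2161.80.69, Drenland, 2,922 units, ¥60,426.96):
Base rate for 2161.80.69 is ¥6.10/unit.
Duty = 2,922 × ¥6.10 = ¥17,824.20.
Line 3 (5970.70.81, Quenovia, 1,249 kg, ¥291,291.78):
Base rate for 5970.70.81 is 7% + ¥0.88/kg.
Origin Quenovia qualifies under the Astune–Quenovia agreement and 5970.70.81 is covered: preferential rate Free applies instead.
Duty = ¥291,291.78 × 0% = ¥0.00.
Line 4 (4938.37.32, Farland, 135 liters, ¥1,609.20):
Base rate for 4938.37.32 is ¥1.88/liter.
Additional duty on 4938.37.32 from Farland: +42.1% ad valorem. Applied ad valorem rate = 42.1%.
Duty = ¥1,609.20 × 42.1% + 135 × ¥1.88 = ¥931.27.
Total = ¥4,694.96 + ¥17,824.20 + ¥0.00 + ¥931.27 = ¥23,450.43.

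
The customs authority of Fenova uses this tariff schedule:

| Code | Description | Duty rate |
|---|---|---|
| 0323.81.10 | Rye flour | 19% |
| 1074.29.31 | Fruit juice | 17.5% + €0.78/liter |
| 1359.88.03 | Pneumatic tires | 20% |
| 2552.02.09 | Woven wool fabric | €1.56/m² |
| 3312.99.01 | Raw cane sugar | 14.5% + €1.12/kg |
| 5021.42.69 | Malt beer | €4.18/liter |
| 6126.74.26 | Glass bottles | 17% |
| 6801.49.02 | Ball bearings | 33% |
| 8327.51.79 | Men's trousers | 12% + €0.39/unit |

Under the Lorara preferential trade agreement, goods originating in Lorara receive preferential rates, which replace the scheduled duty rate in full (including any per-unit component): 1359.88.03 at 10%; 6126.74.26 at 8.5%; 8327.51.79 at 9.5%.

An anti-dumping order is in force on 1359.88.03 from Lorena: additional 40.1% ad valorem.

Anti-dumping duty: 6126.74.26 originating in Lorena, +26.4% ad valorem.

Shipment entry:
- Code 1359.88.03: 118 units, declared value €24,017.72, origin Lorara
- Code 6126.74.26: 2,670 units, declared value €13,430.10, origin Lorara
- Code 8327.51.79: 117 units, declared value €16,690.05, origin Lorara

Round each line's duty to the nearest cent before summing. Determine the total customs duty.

Line 1 (1359.88.03, Lorara, 118 units, €24,017.72):
Base rate for 1359.88.03 is 20%.
Origin Lorara qualifies under the Fenova–Lorara agreement and 1359.88.03 is covered: preferential rate 10% applies instead.
The additional-duty order on 1359.88.03 targets Lorena, not Lorara; it does not apply.
Duty = €24,017.72 × 10% = €2,401.77.
Line 2 (6126.74.26, Lorara, 2,670 units, €13,430.10):
Base rate for 6126.74.26 is 17%.
Origin Lorara qualifies under the Fenova–Lorara agreement and 6126.74.26 is covered: preferential rate 8.5% applies instead.
The additional-duty order on 6126.74.26 targets Lorena, not Lorara; it does not apply.
Duty = €13,430.10 × 8.5% = €1,141.56.
Line 3 (8327.51.79, Lorara, 117 units, €16,690.05):
Base rate for 8327.51.79 is 12% + €0.39/unit.
Origin Lorara qualifies under the Fenova–Lorara agreement and 8327.51.79 is covered: preferential rate 9.5% applies instead.
Duty = €16,690.05 × 9.5% = €1,585.55.
Total = €2,401.77 + €1,141.56 + €1,585.55 = €5,128.88.

€5,128.88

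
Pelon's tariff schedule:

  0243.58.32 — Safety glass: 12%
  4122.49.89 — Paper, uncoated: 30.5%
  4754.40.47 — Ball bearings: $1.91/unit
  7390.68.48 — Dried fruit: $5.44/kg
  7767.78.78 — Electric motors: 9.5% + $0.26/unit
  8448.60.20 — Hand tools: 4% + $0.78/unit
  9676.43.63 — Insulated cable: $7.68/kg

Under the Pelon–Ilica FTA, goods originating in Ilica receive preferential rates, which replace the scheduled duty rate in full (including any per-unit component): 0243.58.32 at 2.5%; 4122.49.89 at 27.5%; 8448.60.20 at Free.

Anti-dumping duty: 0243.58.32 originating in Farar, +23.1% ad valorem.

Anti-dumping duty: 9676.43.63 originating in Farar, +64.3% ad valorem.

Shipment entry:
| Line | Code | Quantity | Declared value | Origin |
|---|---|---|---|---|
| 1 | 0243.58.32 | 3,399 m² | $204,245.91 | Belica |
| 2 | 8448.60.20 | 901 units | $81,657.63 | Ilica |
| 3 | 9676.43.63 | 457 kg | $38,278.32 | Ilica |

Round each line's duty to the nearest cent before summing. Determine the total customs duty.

Line 1 (0243.58.32, Belica, 3,399 m², $204,245.91):
Base rate for 0243.58.32 is 12%.
0243.58.32 has an FTA preferential rate, but origin Belica is not Ilica; base rate stands.
The additional-duty order on 0243.58.32 targets Farar, not Belica; it does not apply.
Duty = $204,245.91 × 12% = $24,509.51.
Line 2 (8448.60.20, Ilica, 901 units, $81,657.63):
Base rate for 8448.60.20 is 4% + $0.78/unit.
Origin Ilica qualifies under the Pelon–Ilica agreement and 8448.60.20 is covered: preferential rate Free applies instead.
Duty = $81,657.63 × 0% = $0.00.
Line 3 (9676.43.63, Ilica, 457 kg, $38,278.32):
Base rate for 9676.43.63 is $7.68/kg.
Origin Ilica is the FTA partner but 9676.43.63 is not on the preference list; base rate stands.
The additional-duty order on 9676.43.63 targets Farar, not Ilica; it does not apply.
Duty = 457 × $7.68 = $3,509.76.
Total = $24,509.51 + $0.00 + $3,509.76 = $28,019.27.

$28,019.27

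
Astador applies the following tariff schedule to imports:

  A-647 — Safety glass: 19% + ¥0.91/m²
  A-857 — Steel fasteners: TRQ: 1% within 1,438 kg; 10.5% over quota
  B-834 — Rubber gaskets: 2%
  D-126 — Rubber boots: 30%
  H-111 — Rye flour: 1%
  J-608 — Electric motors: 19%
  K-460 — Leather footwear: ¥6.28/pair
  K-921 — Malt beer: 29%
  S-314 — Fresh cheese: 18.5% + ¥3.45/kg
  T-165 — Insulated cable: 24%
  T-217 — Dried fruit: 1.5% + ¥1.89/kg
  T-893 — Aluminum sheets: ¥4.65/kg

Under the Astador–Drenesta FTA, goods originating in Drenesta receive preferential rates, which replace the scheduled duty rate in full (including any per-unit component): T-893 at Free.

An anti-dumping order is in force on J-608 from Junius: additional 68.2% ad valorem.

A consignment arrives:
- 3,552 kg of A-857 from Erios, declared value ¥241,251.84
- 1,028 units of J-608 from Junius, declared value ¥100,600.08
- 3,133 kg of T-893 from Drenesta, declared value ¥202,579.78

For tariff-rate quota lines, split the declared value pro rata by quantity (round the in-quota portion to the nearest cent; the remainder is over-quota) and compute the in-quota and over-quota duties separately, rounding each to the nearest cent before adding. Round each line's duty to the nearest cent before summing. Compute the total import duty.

¥103,776.16

Line 1 (A-857, Erios, 3,552 kg, ¥241,251.84):
Code A-857 is under a tariff-rate quota (threshold 1,438 kg). In-quota: 1,438 kg at 1%; over-quota: 2,114 kg at 10.5%.
Pro-rata value split: in-quota = ¥241,251.84 × 1,438/3,552 = ¥97,668.96; over-quota = ¥241,251.84 − ¥97,668.96 = ¥143,582.88.
In-quota duty = ¥97,668.96 × 1% = ¥976.69. Over-quota duty = ¥143,582.88 × 10.5% = ¥15,076.20.
Line duty = ¥976.69 + ¥15,076.20 = ¥16,052.89.
Line 2 (J-608, Junius, 1,028 units, ¥100,600.08):
Base rate for J-608 is 19%.
Additional duty on J-608 from Junius: +68.2%. Applied ad valorem rate: 19% + 68.2% = 87.2%.
Duty = ¥100,600.08 × 87.2% = ¥87,723.27.
Line 3 (T-893, Drenesta, 3,133 kg, ¥202,579.78):
Base rate for T-893 is ¥4.65/kg.
Origin Drenesta qualifies under the Astador–Drenesta agreement and T-893 is covered: preferential rate Free applies instead.
Duty = ¥202,579.78 × 0% = ¥0.00.
Total = ¥16,052.89 + ¥87,723.27 + ¥0.00 = ¥103,776.16.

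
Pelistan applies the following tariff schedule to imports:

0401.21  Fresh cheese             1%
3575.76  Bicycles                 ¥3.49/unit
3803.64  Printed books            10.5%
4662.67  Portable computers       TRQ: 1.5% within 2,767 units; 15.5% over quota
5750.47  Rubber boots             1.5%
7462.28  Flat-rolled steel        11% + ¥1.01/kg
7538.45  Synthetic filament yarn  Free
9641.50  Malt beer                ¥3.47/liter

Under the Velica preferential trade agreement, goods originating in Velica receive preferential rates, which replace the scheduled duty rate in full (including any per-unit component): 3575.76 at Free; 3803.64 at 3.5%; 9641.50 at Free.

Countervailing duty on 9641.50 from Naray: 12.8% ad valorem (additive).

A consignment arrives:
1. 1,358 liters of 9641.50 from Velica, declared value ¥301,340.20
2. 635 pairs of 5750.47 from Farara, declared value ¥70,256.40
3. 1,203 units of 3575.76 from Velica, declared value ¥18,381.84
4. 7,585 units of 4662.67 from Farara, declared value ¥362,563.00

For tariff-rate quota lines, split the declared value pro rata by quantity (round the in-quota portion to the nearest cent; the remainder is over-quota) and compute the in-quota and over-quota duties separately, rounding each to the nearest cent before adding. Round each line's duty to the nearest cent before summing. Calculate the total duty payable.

¥38,734.35

Line 1 (9641.50, Velica, 1,358 liters, ¥301,340.20):
Base rate for 9641.50 is ¥3.47/liter.
Origin Velica qualifies under the Pelistan–Velica agreement and 9641.50 is covered: preferential rate Free applies instead.
The additional-duty order on 9641.50 targets Naray, not Velica; it does not apply.
Duty = ¥301,340.20 × 0% = ¥0.00.
Line 2 (5750.47, Farara, 635 pairs, ¥70,256.40):
Base rate for 5750.47 is 1.5%.
Duty = ¥70,256.40 × 1.5% = ¥1,053.85.
Line 3 (3575.76, Velica, 1,203 units, ¥18,381.84):
Base rate for 3575.76 is ¥3.49/unit.
Origin Velica qualifies under the Pelistan–Velica agreement and 3575.76 is covered: preferential rate Free applies instead.
Duty = ¥18,381.84 × 0% = ¥0.00.
Line 4 (4662.67, Farara, 7,585 units, ¥362,563.00):
Code 4662.67 is under a tariff-rate quota (threshold 2,767 units). In-quota: 2,767 units at 1.5%; over-quota: 4,818 units at 15.5%.
Pro-rata value split: in-quota = ¥362,563.00 × 2,767/7,585 = ¥132,262.60; over-quota = ¥362,563.00 − ¥132,262.60 = ¥230,300.40.
In-quota duty = ¥132,262.60 × 1.5% = ¥1,983.94. Over-quota duty = ¥230,300.40 × 15.5% = ¥35,696.56.
Line duty = ¥1,983.94 + ¥35,696.56 = ¥37,680.50.
Total = ¥0.00 + ¥1,053.85 + ¥0.00 + ¥37,680.50 = ¥38,734.35.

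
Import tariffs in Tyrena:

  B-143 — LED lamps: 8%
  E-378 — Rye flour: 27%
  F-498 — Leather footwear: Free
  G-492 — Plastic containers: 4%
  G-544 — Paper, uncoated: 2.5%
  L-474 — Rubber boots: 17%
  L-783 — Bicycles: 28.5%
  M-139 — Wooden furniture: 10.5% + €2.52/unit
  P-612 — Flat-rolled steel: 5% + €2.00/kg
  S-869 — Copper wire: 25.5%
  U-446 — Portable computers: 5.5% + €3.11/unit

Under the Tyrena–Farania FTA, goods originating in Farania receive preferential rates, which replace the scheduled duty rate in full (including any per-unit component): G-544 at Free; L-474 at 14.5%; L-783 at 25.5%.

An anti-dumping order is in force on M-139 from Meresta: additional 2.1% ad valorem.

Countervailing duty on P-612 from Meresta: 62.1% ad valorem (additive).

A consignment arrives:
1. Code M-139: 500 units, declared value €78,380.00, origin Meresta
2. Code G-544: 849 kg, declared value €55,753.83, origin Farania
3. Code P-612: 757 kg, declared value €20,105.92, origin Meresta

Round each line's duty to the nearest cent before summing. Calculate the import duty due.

Line 1 (M-139, Meresta, 500 units, €78,380.00):
Base rate for M-139 is 10.5% + €2.52/unit.
Additional duty on M-139 from Meresta: +2.1%. Applied ad valorem rate: 10.5% + 2.1% = 12.6%.
Duty = €78,380.00 × 12.6% + 500 × €2.52 = €11,135.88.
Line 2 (G-544, Farania, 849 kg, €55,753.83):
Base rate for G-544 is 2.5%.
Origin Farania qualifies under the Tyrena–Farania agreement and G-544 is covered: preferential rate Free applies instead.
Duty = €55,753.83 × 0% = €0.00.
Line 3 (P-612, Meresta, 757 kg, €20,105.92):
Base rate for P-612 is 5% + €2.00/kg.
Additional duty on P-612 from Meresta: +62.1%. Applied ad valorem rate: 5% + 62.1% = 67.1%.
Duty = €20,105.92 × 67.1% + 757 × €2.00 = €15,005.07.
Total = €11,135.88 + €0.00 + €15,005.07 = €26,140.95.

€26,140.95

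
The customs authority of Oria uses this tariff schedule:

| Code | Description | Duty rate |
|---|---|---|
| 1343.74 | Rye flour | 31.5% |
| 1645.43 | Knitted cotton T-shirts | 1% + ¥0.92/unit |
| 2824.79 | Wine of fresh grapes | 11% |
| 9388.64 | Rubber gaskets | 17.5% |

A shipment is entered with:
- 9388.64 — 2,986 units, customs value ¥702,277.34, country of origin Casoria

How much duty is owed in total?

Line 1 (9388.64, Casoria, 2,986 units, ¥702,277.34):
Base rate for 9388.64 is 17.5%.
Duty = ¥702,277.34 × 17.5% = ¥122,898.53.

¥122,898.53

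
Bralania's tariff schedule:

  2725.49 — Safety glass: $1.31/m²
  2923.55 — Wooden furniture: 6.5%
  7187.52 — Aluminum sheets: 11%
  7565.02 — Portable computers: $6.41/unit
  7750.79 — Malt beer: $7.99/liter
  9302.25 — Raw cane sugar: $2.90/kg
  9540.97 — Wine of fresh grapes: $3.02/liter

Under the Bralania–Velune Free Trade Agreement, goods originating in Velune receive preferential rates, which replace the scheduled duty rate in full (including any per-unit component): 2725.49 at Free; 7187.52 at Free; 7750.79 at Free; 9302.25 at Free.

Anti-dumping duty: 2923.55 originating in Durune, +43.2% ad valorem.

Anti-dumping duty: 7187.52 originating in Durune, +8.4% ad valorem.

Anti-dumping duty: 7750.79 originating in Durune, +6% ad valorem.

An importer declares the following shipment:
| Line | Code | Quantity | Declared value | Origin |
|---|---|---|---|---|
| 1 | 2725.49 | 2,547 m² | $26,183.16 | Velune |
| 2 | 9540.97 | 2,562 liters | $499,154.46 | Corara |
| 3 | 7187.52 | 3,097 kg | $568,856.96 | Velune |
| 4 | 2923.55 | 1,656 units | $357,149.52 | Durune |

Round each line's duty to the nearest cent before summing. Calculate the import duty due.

Line 1 (2725.49, Velune, 2,547 m², $26,183.16):
Base rate for 2725.49 is $1.31/m².
Origin Velune qualifies under the Bralania–Velune agreement and 2725.49 is covered: preferential rate Free applies instead.
Duty = $26,183.16 × 0% = $0.00.
Line 2 (9540.97, Corara, 2,562 liters, $499,154.46):
Base rate for 9540.97 is $3.02/liter.
Duty = 2,562 × $3.02 = $7,737.24.
Line 3 (7187.52, Velune, 3,097 kg, $568,856.96):
Base rate for 7187.52 is 11%.
Origin Velune qualifies under the Bralania–Velune agreement and 7187.52 is covered: preferential rate Free applies instead.
The additional-duty order on 7187.52 targets Durune, not Velune; it does not apply.
Duty = $568,856.96 × 0% = $0.00.
Line 4 (2923.55, Durune, 1,656 units, $357,149.52):
Base rate for 2923.55 is 6.5%.
Additional duty on 2923.55 from Durune: +43.2%. Applied ad valorem rate: 6.5% + 43.2% = 49.7%.
Duty = $357,149.52 × 49.7% = $177,503.31.
Total = $0.00 + $7,737.24 + $0.00 + $177,503.31 = $185,240.55.

$185,240.55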